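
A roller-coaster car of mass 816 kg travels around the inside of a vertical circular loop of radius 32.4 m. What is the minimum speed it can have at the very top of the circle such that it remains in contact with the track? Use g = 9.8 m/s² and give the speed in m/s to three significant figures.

At the top, both weight mg and N point toward the centre: N + mg = mv²/r.
At minimum speed N → 0, so mg = mv_min²/r ⇒ v_min = √(g r) = √(9.8 × 32.4) = 17.82 m/s.

17.8 m/s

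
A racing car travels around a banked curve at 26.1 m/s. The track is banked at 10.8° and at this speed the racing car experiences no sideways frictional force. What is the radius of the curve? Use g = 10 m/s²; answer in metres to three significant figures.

Frictionless banking: tanθ = v²/(rg), so r = v²/(g tanθ).
r = (26.1)²/(10.0 × tan 10.8°) = 681.2/(10.0 × 0.1908) = 681.2/1.908 = 357.1 m.

357 m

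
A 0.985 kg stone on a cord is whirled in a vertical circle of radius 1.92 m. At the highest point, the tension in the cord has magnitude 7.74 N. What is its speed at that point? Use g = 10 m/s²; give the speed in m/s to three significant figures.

At the top, T + mg = mv²/r, so v = √(r(T/m + g)) = √(1.92 × (7.74/0.985 + 10.0)) = √(1.92 × 17.86) = √34.29 = 5.856 m/s.

5.86 m/s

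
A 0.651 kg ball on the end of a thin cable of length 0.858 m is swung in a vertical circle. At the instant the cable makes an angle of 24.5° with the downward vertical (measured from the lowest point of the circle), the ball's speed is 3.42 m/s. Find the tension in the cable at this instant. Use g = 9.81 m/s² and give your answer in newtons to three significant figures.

14.7 N

Take the radial direction toward the centre of the circle as positive. The component of the weight along the string toward the centre is −mg cos φ (φ measured from the bottom), so Newton's second law along the string gives T − mg cos φ = m v²/r.
cos 24.5° = 0.9100, so T = m(v²/r + g cos φ) = 0.651 × ((3.42)²/0.858 + 9.81 × 0.9100) = 0.651 × (13.63 + (8.927)) = 0.651 × 22.56 = 14.69 N.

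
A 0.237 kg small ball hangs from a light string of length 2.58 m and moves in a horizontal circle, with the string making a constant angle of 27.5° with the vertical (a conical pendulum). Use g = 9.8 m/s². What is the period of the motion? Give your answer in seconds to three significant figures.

3.04 s

r = L sinθ = 1.191 m. From T sinθ = mω²r and T cosθ = mg: tanθ = ω²r/g, so ω² = g tanθ / r = g/(L cosθ).
ω = √(g/(L cosθ)) = √(9.8/(2.58 × 0.8870)) = √4.282 = 2.069 rad/s.
Period = 2π/ω = 3.036 s.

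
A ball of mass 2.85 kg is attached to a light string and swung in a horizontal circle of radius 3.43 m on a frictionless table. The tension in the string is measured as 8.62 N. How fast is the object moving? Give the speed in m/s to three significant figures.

T = m v²/r ⇒ v = √(T r / m) = √(8.62 × 3.43 / 2.85) = √10.37 = 3.221 m/s.

3.22 m/s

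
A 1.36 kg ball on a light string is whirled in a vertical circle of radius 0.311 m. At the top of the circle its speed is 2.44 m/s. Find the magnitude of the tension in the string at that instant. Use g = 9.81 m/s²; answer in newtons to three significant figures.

At the top, both T and the weight mg point inward (toward the centre), so T + mg = mv²/r.
T = m(v²/r − g) = 1.36 × ((2.44)²/0.311 − 9.81) = 1.36 × (19.14 − 9.81) = 1.36 × 9.333 = 12.69 N.

12.7 N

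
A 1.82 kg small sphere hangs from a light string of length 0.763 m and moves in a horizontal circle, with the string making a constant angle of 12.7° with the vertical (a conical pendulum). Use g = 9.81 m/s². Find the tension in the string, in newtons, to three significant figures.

Vertically the bob has no acceleration, so T cosθ = mg.
T = mg/cosθ = 1.82 × 9.81 / cos 12.7° = 17.85/0.9755 = 18.30 N.

18.3 N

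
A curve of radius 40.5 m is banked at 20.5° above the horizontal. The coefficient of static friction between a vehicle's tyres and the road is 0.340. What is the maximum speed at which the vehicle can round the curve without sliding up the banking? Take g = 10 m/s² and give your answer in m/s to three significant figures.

At the maximum speed, friction acts down the slope at its limiting value f = μN. Radially (horizontal, toward centre): N sinθ + μN cosθ = mv²/r. Vertically: N cosθ − μN sinθ = mg.
Dividing: v² = r g (sinθ + μcosθ)/(cosθ − μsinθ).
sinθ + μcosθ = 0.3502 + 0.340×0.9367 = 0.6687; cosθ − μsinθ = 0.9367 − 0.340×0.3502 = 0.8176.
v² = 40.5 × 10.0 × 0.6687/0.8176 = 331.2 m²/s², so v = 18.20 m/s.

18.2 m/s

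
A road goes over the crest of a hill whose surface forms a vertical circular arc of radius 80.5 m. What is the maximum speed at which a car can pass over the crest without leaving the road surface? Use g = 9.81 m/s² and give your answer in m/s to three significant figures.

At the crest the centre of the circle is below the car, so the net downward (centripetal) force is mg − N = mv²/r.
The car leaves the road when N → 0, giving v_max = √(g r) = √(9.81 × 80.5) = 28.10 m/s.

28.1 m/s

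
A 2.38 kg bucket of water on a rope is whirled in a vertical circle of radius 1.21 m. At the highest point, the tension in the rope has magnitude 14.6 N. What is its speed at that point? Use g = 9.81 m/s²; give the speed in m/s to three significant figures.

At the top, T + mg = mv²/r, so v = √(r(T/m + g)) = √(1.21 × (14.6/2.38 + 9.81)) = √(1.21 × 15.94) = √19.29 = 4.392 m/s.

4.39 m/s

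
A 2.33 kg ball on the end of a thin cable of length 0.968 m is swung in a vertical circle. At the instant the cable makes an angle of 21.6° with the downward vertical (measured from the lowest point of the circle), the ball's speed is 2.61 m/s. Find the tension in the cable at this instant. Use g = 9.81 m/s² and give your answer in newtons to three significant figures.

Take the radial direction toward the centre of the circle as positive. The component of the weight along the string toward the centre is −mg cos φ (φ measured from the bottom), so Newton's second law along the string gives T − mg cos φ = m v²/r.
cos 21.6° = 0.9298, so T = m(v²/r + g cos φ) = 2.33 × ((2.61)²/0.968 + 9.81 × 0.9298) = 2.33 × (7.037 + (9.121)) = 2.33 × 16.16 = 37.65 N.

37.6 N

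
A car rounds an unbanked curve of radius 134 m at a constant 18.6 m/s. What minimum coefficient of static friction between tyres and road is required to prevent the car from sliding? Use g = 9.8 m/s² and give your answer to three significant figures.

0.263

Friction provides the centripetal force: μ_s m g = m v²/r, so μ_s = v²/(g r) = (18.60)²/(9.8 × 134) = 346.0/1313 = 0.2634.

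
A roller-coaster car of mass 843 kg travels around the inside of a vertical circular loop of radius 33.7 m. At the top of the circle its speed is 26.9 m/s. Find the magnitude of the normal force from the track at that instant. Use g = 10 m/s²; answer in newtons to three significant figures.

9670 N

At the top, both N and the weight mg point inward (toward the centre), so N + mg = mv²/r.
N = m(v²/r − g) = 843 × ((26.9)²/33.7 − 10.0) = 843 × (21.47 − 10.0) = 843 × 11.47 = 9671 N.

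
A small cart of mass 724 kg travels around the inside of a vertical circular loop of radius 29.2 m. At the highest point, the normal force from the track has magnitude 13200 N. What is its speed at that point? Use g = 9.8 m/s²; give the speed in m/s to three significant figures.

At the top, N + mg = mv²/r, so v = √(r(N/m + g)) = √(29.2 × (13200/724 + 9.8)) = √(29.2 × 28.03) = √818.5 = 28.61 m/s.

28.6 m/s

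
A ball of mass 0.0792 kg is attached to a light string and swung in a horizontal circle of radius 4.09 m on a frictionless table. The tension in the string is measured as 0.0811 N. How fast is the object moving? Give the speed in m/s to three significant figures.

T = m v²/r ⇒ v = √(T r / m) = √(0.0811 × 4.09 / 0.0792) = √4.188 = 2.046 m/s.

2.05 m/s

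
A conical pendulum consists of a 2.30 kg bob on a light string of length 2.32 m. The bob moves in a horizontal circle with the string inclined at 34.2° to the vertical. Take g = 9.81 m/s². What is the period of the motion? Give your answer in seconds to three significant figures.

2.78 s

r = L sinθ = 1.304 m. From T sinθ = mω²r and T cosθ = mg: tanθ = ω²r/g, so ω² = g tanθ / r = g/(L cosθ).
ω = √(g/(L cosθ)) = √(9.81/(2.32 × 0.8271)) = √5.112 = 2.261 rad/s.
Period = 2π/ω = 2.779 s.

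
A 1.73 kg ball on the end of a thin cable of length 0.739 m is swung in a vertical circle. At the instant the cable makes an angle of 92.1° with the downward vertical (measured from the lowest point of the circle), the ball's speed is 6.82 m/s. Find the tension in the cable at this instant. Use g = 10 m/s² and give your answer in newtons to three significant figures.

Take the radial direction toward the centre of the circle as positive. The component of the weight along the string toward the centre is −mg cos φ (φ measured from the bottom), so Newton's second law along the string gives T − mg cos φ = m v²/r.
cos 92.1° = -0.03664, so T = m(v²/r + g cos φ) = 1.73 × ((6.82)²/0.739 + 10.0 × -0.03664) = 1.73 × (62.94 + (-0.3664)) = 1.73 × 62.57 = 108.3 N.

108 N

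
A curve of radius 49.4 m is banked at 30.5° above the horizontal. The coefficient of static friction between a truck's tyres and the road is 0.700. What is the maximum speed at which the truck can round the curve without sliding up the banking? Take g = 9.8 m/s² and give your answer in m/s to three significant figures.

32.6 m/s

At the maximum speed, friction acts down the slope at its limiting value f = μN. Radially (horizontal, toward centre): N sinθ + μN cosθ = mv²/r. Vertically: N cosθ − μN sinθ = mg.
Dividing: v² = r g (sinθ + μcosθ)/(cosθ − μsinθ).
sinθ + μcosθ = 0.5075 + 0.700×0.8616 = 1.111; cosθ − μsinθ = 0.8616 − 0.700×0.5075 = 0.5064.
v² = 49.4 × 9.8 × 1.111/0.5064 = 1062 m²/s², so v = 32.59 m/s.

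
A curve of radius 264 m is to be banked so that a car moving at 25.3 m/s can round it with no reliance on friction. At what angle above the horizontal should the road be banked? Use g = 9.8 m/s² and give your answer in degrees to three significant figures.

For a frictionless banked turn: horizontally N sinθ = mv²/r and vertically N cosθ = mg.
Dividing: tanθ = v²/(r g) = (25.3)²/(264 × 9.8) = 640.1/2587 = 0.2474.
θ = arctan(0.2474) = 13.90°.

13.9°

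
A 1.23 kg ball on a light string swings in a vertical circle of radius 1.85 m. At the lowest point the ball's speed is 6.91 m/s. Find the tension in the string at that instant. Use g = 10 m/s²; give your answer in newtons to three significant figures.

44.0 N

At the lowest point, T points up (toward the centre) and the weight mg points down (away from the centre), so the net inward force is T − mg = mv²/r.
T = m(v²/r + g) = 1.23 × ((6.91)²/1.85 + 10.0) = 1.23 × (25.81 + 10.0) = 1.23 × 35.81 = 44.05 N.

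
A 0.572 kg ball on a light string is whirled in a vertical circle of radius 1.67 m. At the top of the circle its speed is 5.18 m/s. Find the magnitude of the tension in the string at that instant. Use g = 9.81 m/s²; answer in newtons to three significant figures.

At the top, both T and the weight mg point inward (toward the centre), so T + mg = mv²/r.
T = m(v²/r − g) = 0.572 × ((5.18)²/1.67 − 9.81) = 0.572 × (16.07 − 9.81) = 0.572 × 6.257 = 3.579 N.

3.58 N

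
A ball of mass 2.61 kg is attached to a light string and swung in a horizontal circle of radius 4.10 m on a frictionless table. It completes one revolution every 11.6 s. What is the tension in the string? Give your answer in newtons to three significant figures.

v = 2πr/T = 2π × 4.10/11.6 = 2.221 m/s.
The tension is the only horizontal force, so it supplies the full centripetal force: T = m v²/r = 2.61 × (2.221)²/4.10 = 2.61 × 4.932/4.10 = 3.140 N.

3.14 N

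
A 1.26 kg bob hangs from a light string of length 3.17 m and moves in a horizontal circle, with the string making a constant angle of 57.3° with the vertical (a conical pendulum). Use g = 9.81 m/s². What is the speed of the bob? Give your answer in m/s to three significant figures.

6.38 m/s

The radius of the circle is r = L sinθ = 3.17 × sin 57.3° = 2.668 m.
Horizontally T sinθ = mv²/r and vertically T cosθ = mg, so tanθ = v²/(rg).
v = √(r g tanθ) = √(2.668 × 9.81 × 1.558) = √40.76 = 6.385 m/s.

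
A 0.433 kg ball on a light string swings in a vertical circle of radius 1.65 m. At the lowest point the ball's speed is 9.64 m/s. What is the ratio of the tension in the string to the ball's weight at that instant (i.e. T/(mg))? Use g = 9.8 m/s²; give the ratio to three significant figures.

6.75

At the bottom, T − mg = mv²/r, so T = m(v²/r + g) and T/(mg) = v²/(rg) + 1 = (9.64)²/(1.65 × 9.8) + 1 = 5.747 + 1 = 6.747.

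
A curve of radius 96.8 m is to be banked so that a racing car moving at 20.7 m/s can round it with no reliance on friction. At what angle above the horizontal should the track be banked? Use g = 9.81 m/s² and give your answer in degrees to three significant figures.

For a frictionless banked turn: horizontally N sinθ = mv²/r and vertically N cosθ = mg.
Dividing: tanθ = v²/(r g) = (20.7)²/(96.8 × 9.81) = 428.5/949.6 = 0.4512.
θ = arctan(0.4512) = 24.29°.

24.3°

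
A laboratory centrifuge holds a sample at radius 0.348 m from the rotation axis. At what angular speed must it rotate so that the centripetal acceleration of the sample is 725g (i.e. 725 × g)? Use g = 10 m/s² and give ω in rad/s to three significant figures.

Centripetal acceleration a_c = ω²r. Setting ω²r = 725g:
ω = √(725g / r) = √(725 × 10.0 / 0.348) = √20830 = 144.3 rad/s.

144 rad/s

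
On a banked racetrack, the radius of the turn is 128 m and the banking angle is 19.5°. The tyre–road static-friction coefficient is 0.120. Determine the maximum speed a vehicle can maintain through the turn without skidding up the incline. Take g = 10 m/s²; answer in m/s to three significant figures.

At the maximum speed, friction acts down the slope at its limiting value f = μN. Radially (horizontal, toward centre): N sinθ + μN cosθ = mv²/r. Vertically: N cosθ − μN sinθ = mg.
Dividing: v² = r g (sinθ + μcosθ)/(cosθ − μsinθ).
sinθ + μcosθ = 0.3338 + 0.120×0.9426 = 0.4469; cosθ − μsinθ = 0.9426 − 0.120×0.3338 = 0.9026.
v² = 128 × 10.0 × 0.4469/0.9026 = 633.8 m²/s², so v = 25.18 m/s.

25.2 m/s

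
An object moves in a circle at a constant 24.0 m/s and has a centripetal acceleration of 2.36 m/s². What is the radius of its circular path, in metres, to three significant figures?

a_c = v²/r ⇒ r = v²/a_c = (24.0)²/2.36 = 576.0/2.36 = 244.1 m.

244 m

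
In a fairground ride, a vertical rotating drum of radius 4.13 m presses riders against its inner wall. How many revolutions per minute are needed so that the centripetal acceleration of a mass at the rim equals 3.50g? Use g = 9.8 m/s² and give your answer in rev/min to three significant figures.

Require ω²r = 3.50g, so ω = √(3.50 × 9.8/4.13) = 2.882 rad/s.
In rev/min: ω × 60/(2π) = 2.882 × 60/(2π) = 27.52 rev/min.

27.5 rev/min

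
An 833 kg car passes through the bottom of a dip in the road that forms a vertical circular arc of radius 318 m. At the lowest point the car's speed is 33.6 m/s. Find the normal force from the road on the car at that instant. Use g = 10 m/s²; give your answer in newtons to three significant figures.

At the lowest point, N points up (toward the centre) and the weight mg points down (away from the centre), so the net inward force is N − mg = mv²/r.
N = m(v²/r + g) = 833 × ((33.6)²/318 + 10.0) = 833 × (3.550 + 10.0) = 833 × 13.55 = 11290 N.

11300 N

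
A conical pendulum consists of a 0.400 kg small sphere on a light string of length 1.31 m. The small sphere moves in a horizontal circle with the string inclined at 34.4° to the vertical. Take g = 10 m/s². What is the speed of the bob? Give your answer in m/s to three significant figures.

2.25 m/s

The radius of the circle is r = L sinθ = 1.31 × sin 34.4° = 0.7401 m.
Horizontally T sinθ = mv²/r and vertically T cosθ = mg, so tanθ = v²/(rg).
v = √(r g tanθ) = √(0.7401 × 10.0 × 0.6847) = √5.068 = 2.251 m/s.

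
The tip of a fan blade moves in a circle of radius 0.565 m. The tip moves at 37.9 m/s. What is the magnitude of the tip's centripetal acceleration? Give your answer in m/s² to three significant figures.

2540 m/s²

a_c = v²/r = (37.90)²/0.565 = 1436/0.565 = 2542 m/s².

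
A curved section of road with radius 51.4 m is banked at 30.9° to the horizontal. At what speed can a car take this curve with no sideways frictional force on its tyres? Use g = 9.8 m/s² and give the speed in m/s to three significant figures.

On a frictionless banked curve, N sinθ = mv²/r and N cosθ = mg, so tanθ = v²/(rg).
v = √(r g tanθ) = √(51.4 × 9.8 × tan 30.9°) = √(51.4 × 9.8 × 0.5985) = √301.5 = 17.36 m/s.

17.4 m/s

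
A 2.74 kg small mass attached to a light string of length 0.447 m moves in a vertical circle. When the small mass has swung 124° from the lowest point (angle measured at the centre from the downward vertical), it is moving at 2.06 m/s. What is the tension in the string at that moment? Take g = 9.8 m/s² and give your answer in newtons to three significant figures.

Take the radial direction toward the centre of the circle as positive. The component of the weight along the string toward the centre is −mg cos φ (φ measured from the bottom), so Newton's second law along the string gives T − mg cos φ = m v²/r.
cos 124° = -0.5592, so T = m(v²/r + g cos φ) = 2.74 × ((2.06)²/0.447 + 9.8 × -0.5592) = 2.74 × (9.494 + (-5.480)) = 2.74 × 4.013 = 11.00 N.

11.0 N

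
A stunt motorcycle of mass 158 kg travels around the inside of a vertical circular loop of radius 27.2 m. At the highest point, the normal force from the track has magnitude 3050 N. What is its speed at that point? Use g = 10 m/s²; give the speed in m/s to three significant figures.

At the top, N + mg = mv²/r, so v = √(r(N/m + g)) = √(27.2 × (3050/158 + 10.0)) = √(27.2 × 29.30) = √797.1 = 28.23 m/s.

28.2 m/s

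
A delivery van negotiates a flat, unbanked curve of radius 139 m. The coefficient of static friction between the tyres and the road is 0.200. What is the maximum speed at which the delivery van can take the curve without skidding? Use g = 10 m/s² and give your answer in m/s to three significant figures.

On a flat curve, static friction is the only horizontal force, so it must supply the full centripetal force: μ_s m g = m v²/r.
Mass cancels: v_max = √(μ_s g r) = √(0.200 × 10.0 × 139) = √278.0 = 16.67 m/s.

16.7 m/s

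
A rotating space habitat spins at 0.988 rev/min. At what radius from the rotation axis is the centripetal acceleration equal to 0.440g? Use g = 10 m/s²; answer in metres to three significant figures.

411 m

ω = 0.988 rev/min × 2π/60 = 0.1035 rad/s.
a_c = ω²r = 0.440g ⇒ r = 0.440 × 10.0 / (0.1035)² = 4.400/0.01070 = 411.0 m.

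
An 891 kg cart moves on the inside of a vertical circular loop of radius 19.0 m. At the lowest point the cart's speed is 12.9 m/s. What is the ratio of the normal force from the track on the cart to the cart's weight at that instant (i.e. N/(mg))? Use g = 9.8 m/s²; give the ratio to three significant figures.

At the bottom, N − mg = mv²/r, so N = m(v²/r + g) and N/(mg) = v²/(rg) + 1 = (12.9)²/(19.0 × 9.8) + 1 = 0.8937 + 1 = 1.894.

1.89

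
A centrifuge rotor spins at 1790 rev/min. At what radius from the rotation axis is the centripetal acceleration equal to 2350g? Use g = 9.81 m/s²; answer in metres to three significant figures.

0.656 m

ω = 1790 rev/min × 2π/60 = 187.4 rad/s.
a_c = ω²r = 2350g ⇒ r = 2350 × 9.81 / (187.4)² = 23050/35140 = 0.6561 m.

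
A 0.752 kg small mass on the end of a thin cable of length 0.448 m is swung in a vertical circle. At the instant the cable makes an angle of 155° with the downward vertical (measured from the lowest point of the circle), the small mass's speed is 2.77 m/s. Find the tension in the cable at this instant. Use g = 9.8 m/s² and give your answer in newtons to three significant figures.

Take the radial direction toward the centre of the circle as positive. The component of the weight along the string toward the centre is −mg cos φ (φ measured from the bottom), so Newton's second law along the string gives T − mg cos φ = m v²/r.
cos 155° = -0.9063, so T = m(v²/r + g cos φ) = 0.752 × ((2.77)²/0.448 + 9.8 × -0.9063) = 0.752 × (17.13 + (-8.882)) = 0.752 × 8.245 = 6.200 N.

6.20 N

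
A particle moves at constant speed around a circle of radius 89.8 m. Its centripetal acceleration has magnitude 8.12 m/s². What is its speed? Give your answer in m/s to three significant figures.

a_c = v²/r ⇒ v = √(a_c · r) = √(8.12 × 89.8) = √729.2 = 27.00 m/s.

27.0 m/s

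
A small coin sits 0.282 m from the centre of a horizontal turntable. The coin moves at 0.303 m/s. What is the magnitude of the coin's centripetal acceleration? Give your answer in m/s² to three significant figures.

a_c = v²/r = (0.3030)²/0.282 = 0.09181/0.282 = 0.3256 m/s².

0.326 m/s²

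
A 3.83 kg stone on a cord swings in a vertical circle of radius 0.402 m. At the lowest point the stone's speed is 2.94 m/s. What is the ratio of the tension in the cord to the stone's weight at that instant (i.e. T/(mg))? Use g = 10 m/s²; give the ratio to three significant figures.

3.15

At the bottom, T − mg = mv²/r, so T = m(v²/r + g) and T/(mg) = v²/(rg) + 1 = (2.94)²/(0.402 × 10.0) + 1 = 2.150 + 1 = 3.150.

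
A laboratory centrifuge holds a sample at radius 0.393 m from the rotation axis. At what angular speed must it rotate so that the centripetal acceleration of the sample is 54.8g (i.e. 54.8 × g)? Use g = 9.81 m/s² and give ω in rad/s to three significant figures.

37.0 rad/s

Centripetal acceleration a_c = ω²r. Setting ω²r = 54.8g:
ω = √(54.8g / r) = √(54.8 × 9.81 / 0.393) = √1368 = 36.99 rad/s.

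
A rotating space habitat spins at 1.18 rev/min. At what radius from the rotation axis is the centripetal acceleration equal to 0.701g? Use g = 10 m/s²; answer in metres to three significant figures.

459 m

ω = 1.18 rev/min × 2π/60 = 0.1236 rad/s.
a_c = ω²r = 0.701g ⇒ r = 0.701 × 10.0 / (0.1236)² = 7.010/0.01527 = 459.1 m.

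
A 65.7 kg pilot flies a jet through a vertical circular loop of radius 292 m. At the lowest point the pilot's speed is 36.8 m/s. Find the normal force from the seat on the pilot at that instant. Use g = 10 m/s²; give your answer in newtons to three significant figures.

962 N

At the lowest point, N points up (toward the centre) and the weight mg points down (away from the centre), so the net inward force is N − mg = mv²/r.
N = m(v²/r + g) = 65.7 × ((36.8)²/292 + 10.0) = 65.7 × (4.638 + 10.0) = 65.7 × 14.64 = 961.7 N.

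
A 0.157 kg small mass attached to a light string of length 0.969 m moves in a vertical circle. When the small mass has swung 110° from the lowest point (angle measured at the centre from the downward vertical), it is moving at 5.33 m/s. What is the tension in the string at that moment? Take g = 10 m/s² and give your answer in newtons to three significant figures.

Take the radial direction toward the centre of the circle as positive. The component of the weight along the string toward the centre is −mg cos φ (φ measured from the bottom), so Newton's second law along the string gives T − mg cos φ = m v²/r.
cos 110° = -0.3420, so T = m(v²/r + g cos φ) = 0.157 × ((5.33)²/0.969 + 10.0 × -0.3420) = 0.157 × (29.32 + (-3.420)) = 0.157 × 25.90 = 4.066 N.

4.07 N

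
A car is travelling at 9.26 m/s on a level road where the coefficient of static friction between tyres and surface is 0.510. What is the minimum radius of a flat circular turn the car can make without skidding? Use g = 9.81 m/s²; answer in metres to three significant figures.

At the limit, μ_s m g = m v²/r, so r_min = v²/(μ_s g) = (9.26)²/(0.510 × 9.81) = 85.75/5.003 = 17.14 m.

17.1 m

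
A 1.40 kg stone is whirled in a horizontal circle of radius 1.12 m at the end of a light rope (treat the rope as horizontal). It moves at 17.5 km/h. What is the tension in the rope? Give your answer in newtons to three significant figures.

29.5 N

v = 17.5 km/h = 17.5/3.6 = 4.861 m/s.
The tension is the only horizontal force, so it supplies the full centripetal force: T = m v²/r = 1.40 × (4.861)²/1.12 = 1.40 × 23.63/1.12 = 29.54 N.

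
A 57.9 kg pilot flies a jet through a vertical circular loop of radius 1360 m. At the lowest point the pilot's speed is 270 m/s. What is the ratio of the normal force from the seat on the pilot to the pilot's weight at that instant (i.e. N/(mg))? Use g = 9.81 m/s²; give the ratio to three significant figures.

At the bottom, N − mg = mv²/r, so N = m(v²/r + g) and N/(mg) = v²/(rg) + 1 = (270)²/(1360 × 9.81) + 1 = 5.464 + 1 = 6.464.

6.46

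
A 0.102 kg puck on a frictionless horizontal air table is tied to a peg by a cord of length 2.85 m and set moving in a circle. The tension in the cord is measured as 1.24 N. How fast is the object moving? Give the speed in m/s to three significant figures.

T = m v²/r ⇒ v = √(T r / m) = √(1.24 × 2.85 / 0.102) = √34.65 = 5.886 m/s.

5.89 m/s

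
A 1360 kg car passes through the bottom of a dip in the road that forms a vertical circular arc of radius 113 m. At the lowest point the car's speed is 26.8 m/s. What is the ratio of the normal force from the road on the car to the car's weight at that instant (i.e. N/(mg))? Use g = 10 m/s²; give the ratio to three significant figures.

1.64

At the bottom, N − mg = mv²/r, so N = m(v²/r + g) and N/(mg) = v²/(rg) + 1 = (26.8)²/(113 × 10.0) + 1 = 0.6356 + 1 = 1.636.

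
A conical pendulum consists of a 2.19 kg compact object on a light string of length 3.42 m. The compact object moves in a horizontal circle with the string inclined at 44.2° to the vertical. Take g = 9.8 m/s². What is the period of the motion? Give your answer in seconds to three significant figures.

3.14 s

r = L sinθ = 2.384 m. From T sinθ = mω²r and T cosθ = mg: tanθ = ω²r/g, so ω² = g tanθ / r = g/(L cosθ).
ω = √(g/(L cosθ)) = √(9.8/(3.42 × 0.7169)) = √3.997 = 1.999 rad/s.
Period = 2π/ω = 3.143 s.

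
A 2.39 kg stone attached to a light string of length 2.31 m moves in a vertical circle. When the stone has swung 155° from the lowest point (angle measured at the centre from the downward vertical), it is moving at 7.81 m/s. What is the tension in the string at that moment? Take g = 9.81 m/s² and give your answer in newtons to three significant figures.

41.9 N

Take the radial direction toward the centre of the circle as positive. The component of the weight along the string toward the centre is −mg cos φ (φ measured from the bottom), so Newton's second law along the string gives T − mg cos φ = m v²/r.
cos 155° = -0.9063, so T = m(v²/r + g cos φ) = 2.39 × ((7.81)²/2.31 + 9.81 × -0.9063) = 2.39 × (26.41 + (-8.891)) = 2.39 × 17.51 = 41.86 N.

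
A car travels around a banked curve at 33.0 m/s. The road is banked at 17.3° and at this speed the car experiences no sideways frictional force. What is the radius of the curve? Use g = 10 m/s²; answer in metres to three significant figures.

Frictionless banking: tanθ = v²/(rg), so r = v²/(g tanθ).
r = (33.0)²/(10.0 × tan 17.3°) = 1089/(10.0 × 0.3115) = 1089/3.115 = 349.6 m.

350 m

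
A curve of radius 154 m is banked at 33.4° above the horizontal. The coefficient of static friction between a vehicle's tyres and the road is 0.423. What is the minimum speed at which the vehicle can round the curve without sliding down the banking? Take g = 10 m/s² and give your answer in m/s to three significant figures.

At the minimum speed, friction acts up the slope at its limiting value f = μN. Radially (horizontal, toward centre): N sinθ − μN cosθ = mv²/r. Vertically: N cosθ + μN sinθ = mg.
Dividing: v² = r g (sinθ − μcosθ)/(cosθ + μsinθ).
sinθ − μcosθ = 0.5505 − 0.423×0.8348 = 0.1973; cosθ + μsinθ = 0.8348 + 0.423×0.5505 = 1.068.
v² = 154 × 10.0 × 0.1973/1.068 = 284.6 m²/s², so v = 16.87 m/s.

16.9 m/s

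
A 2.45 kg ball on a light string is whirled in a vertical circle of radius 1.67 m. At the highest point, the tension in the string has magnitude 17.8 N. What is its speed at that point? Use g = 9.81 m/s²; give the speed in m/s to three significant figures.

5.34 m/s

At the top, T + mg = mv²/r, so v = √(r(T/m + g)) = √(1.67 × (17.8/2.45 + 9.81)) = √(1.67 × 17.08) = √28.52 = 5.340 m/s.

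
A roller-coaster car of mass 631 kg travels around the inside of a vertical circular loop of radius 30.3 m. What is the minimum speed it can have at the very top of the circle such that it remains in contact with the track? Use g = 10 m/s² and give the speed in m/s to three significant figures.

At the top, both weight mg and N point toward the centre: N + mg = mv²/r.
At minimum speed N → 0, so mg = mv_min²/r ⇒ v_min = √(g r) = √(10.0 × 30.3) = 17.41 m/s.

17.4 m/s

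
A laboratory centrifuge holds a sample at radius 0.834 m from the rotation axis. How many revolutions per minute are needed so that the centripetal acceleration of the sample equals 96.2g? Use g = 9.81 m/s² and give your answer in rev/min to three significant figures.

Require ω²r = 96.2g, so ω = √(96.2 × 9.81/0.834) = 33.64 rad/s.
In rev/min: ω × 60/(2π) = 33.64 × 60/(2π) = 321.2 rev/min.

321 rev/min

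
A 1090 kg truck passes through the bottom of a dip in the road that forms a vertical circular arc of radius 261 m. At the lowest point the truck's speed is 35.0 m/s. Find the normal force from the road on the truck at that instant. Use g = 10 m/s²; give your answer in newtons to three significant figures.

At the lowest point, N points up (toward the centre) and the weight mg points down (away from the centre), so the net inward force is N − mg = mv²/r.
N = m(v²/r + g) = 1090 × ((35.0)²/261 + 10.0) = 1090 × (4.693 + 10.0) = 1090 × 14.69 = 16020 N.

16000 N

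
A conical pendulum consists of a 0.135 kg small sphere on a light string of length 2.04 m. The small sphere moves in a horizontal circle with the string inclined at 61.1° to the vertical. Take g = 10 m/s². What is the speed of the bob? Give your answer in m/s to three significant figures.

The radius of the circle is r = L sinθ = 2.04 × sin 61.1° = 1.786 m.
Horizontally T sinθ = mv²/r and vertically T cosθ = mg, so tanθ = v²/(rg).
v = √(r g tanθ) = √(1.786 × 10.0 × 1.811) = √32.35 = 5.688 m/s.

5.69 m/s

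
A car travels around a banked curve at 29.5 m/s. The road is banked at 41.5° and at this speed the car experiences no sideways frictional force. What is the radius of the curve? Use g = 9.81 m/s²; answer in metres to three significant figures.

100 m

Frictionless banking: tanθ = v²/(rg), so r = v²/(g tanθ).
r = (29.5)²/(9.81 × tan 41.5°) = 870.2/(9.81 × 0.8847) = 870.2/8.679 = 100.3 m.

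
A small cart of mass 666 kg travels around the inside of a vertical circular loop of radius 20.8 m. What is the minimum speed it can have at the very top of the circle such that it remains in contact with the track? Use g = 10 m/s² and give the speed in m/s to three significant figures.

14.4 m/s

At the top, both weight mg and N point toward the centre: N + mg = mv²/r.
At minimum speed N → 0, so mg = mv_min²/r ⇒ v_min = √(g r) = √(10.0 × 20.8) = 14.42 m/s.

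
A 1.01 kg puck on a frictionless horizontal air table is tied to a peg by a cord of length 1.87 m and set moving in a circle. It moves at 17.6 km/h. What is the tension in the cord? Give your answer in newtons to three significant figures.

12.9 N

v = 17.6 km/h = 17.6/3.6 = 4.889 m/s.
The tension is the only horizontal force, so it supplies the full centripetal force: T = m v²/r = 1.01 × (4.889)²/1.87 = 1.01 × 23.90/1.87 = 12.91 N.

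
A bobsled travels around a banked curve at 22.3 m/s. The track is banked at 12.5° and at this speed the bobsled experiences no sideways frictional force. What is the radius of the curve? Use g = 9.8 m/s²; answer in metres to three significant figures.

229 m

Frictionless banking: tanθ = v²/(rg), so r = v²/(g tanθ).
r = (22.3)²/(9.8 × tan 12.5°) = 497.3/(9.8 × 0.2217) = 497.3/2.173 = 228.9 m.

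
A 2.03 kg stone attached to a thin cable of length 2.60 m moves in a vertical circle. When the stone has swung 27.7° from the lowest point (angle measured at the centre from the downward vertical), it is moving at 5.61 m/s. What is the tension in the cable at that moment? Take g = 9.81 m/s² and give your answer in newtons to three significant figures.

Take the radial direction toward the centre of the circle as positive. The component of the weight along the string toward the centre is −mg cos φ (φ measured from the bottom), so Newton's second law along the string gives T − mg cos φ = m v²/r.
cos 27.7° = 0.8854, so T = m(v²/r + g cos φ) = 2.03 × ((5.61)²/2.60 + 9.81 × 0.8854) = 2.03 × (12.10 + (8.686)) = 2.03 × 20.79 = 42.20 N.

42.2 N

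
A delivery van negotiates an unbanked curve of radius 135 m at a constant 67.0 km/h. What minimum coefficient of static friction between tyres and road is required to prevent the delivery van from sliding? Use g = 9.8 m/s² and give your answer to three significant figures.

v = 67.0/3.6 = 18.61 m/s.
Friction provides the centripetal force: μ_s m g = m v²/r, so μ_s = v²/(g r) = (18.61)²/(9.8 × 135) = 346.4/1323 = 0.2618.

0.262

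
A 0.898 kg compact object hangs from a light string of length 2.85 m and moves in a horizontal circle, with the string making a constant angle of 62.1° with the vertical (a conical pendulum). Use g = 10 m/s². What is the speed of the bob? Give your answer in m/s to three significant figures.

6.90 m/s

The radius of the circle is r = L sinθ = 2.85 × sin 62.1° = 2.519 m.
Horizontally T sinθ = mv²/r and vertically T cosθ = mg, so tanθ = v²/(rg).
v = √(r g tanθ) = √(2.519 × 10.0 × 1.889) = √47.57 = 6.897 m/s.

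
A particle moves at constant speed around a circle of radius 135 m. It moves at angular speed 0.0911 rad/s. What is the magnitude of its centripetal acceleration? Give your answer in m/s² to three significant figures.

1.12 m/s²

v = ωr = 0.0911 × 135 = 12.30 m/s.
a_c = v²/r = (12.30)²/135 = 151.3/135 = 1.120 m/s².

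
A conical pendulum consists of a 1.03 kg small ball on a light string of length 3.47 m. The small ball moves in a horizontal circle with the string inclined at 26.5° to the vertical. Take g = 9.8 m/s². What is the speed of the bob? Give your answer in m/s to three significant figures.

The radius of the circle is r = L sinθ = 3.47 × sin 26.5° = 1.548 m.
Horizontally T sinθ = mv²/r and vertically T cosθ = mg, so tanθ = v²/(rg).
v = √(r g tanθ) = √(1.548 × 9.8 × 0.4986) = √7.565 = 2.750 m/s.

2.75 m/s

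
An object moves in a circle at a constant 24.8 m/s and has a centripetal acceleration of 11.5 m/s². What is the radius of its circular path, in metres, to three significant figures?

53.5 m

a_c = v²/r ⇒ r = v²/a_c = (24.8)²/11.5 = 615.0/11.5 = 53.48 m.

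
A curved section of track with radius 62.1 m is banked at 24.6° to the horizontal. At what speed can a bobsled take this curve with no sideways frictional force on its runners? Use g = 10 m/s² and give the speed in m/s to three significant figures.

On a frictionless banked curve, N sinθ = mv²/r and N cosθ = mg, so tanθ = v²/(rg).
v = √(r g tanθ) = √(62.1 × 10.0 × tan 24.6°) = √(62.1 × 10.0 × 0.4578) = √284.3 = 16.86 m/s.

16.9 m/s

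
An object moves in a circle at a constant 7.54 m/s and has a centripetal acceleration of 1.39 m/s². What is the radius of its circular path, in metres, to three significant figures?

40.9 m

a_c = v²/r ⇒ r = v²/a_c = (7.54)²/1.39 = 56.85/1.39 = 40.90 m.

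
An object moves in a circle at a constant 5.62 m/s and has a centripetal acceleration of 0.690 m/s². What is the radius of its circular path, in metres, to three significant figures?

a_c = v²/r ⇒ r = v²/a_c = (5.62)²/0.690 = 31.58/0.690 = 45.77 m.

45.8 m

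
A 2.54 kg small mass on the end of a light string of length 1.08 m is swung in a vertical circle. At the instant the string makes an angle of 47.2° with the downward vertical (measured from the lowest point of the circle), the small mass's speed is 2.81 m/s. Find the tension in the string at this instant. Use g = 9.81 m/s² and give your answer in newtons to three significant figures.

Take the radial direction toward the centre of the circle as positive. The component of the weight along the string toward the centre is −mg cos φ (φ measured from the bottom), so Newton's second law along the string gives T − mg cos φ = m v²/r.
cos 47.2° = 0.6794, so T = m(v²/r + g cos φ) = 2.54 × ((2.81)²/1.08 + 9.81 × 0.6794) = 2.54 × (7.311 + (6.665)) = 2.54 × 13.98 = 35.50 N.

35.5 N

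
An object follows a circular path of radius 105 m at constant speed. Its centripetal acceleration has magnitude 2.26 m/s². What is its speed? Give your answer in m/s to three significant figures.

15.4 m/s

a_c = v²/r ⇒ v = √(a_c · r) = √(2.26 × 105) = √237.3 = 15.40 m/s.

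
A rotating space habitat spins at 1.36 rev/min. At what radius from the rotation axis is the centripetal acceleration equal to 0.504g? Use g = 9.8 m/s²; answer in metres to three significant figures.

ω = 1.36 rev/min × 2π/60 = 0.1424 rad/s.
a_c = ω²r = 0.504g ⇒ r = 0.504 × 9.8 / (0.1424)² = 4.939/0.02028 = 243.5 m.

244 m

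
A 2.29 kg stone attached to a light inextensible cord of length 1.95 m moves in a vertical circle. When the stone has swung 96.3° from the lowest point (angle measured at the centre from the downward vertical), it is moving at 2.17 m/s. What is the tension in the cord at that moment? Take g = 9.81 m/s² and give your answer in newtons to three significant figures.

3.06 N

Take the radial direction toward the centre of the circle as positive. The component of the weight along the string toward the centre is −mg cos φ (φ measured from the bottom), so Newton's second law along the string gives T − mg cos φ = m v²/r.
cos 96.3° = -0.1097, so T = m(v²/r + g cos φ) = 2.29 × ((2.17)²/1.95 + 9.81 × -0.1097) = 2.29 × (2.415 + (-1.076)) = 2.29 × 1.338 = 3.065 N.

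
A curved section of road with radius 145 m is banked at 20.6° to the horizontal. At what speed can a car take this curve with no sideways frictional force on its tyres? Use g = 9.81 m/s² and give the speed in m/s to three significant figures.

23.1 m/s

On a frictionless banked curve, N sinθ = mv²/r and N cosθ = mg, so tanθ = v²/(rg).
v = √(r g tanθ) = √(145 × 9.81 × tan 20.6°) = √(145 × 9.81 × 0.3759) = √534.7 = 23.12 m/s.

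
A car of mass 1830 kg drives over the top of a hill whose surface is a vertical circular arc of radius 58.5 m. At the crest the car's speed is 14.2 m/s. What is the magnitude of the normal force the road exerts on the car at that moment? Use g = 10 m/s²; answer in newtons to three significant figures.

At the crest the centripetal acceleration points downward (toward the centre of the arc), so mg − N = mv²/r.
N = m(g − v²/r) = 1830 × (10.0 − (14.2)²/58.5) = 1830 × (10.0 − 3.447) = 1830 × 6.553 = 11990 N.

12000 N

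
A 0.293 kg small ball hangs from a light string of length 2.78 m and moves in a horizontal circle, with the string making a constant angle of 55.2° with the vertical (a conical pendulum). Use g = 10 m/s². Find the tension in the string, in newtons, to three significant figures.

5.13 N

Vertically the bob has no acceleration, so T cosθ = mg.
T = mg/cosθ = 0.293 × 10.0 / cos 55.2° = 2.930/0.5707 = 5.134 N.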